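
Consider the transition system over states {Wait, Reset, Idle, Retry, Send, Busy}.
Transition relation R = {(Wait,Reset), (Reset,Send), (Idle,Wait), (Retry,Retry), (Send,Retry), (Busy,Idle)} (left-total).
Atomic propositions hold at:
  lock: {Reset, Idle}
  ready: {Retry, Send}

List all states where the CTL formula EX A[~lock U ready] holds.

Sat(~lock) = {Wait, Retry, Send, Busy}
A[~lock U ready]: least fixpoint, start Z0 = Sat(ready) = {Retry, Send}, add states in Sat(~lock) with every successor in Z. Already a fixed point.
Sat(A[~lock U ready]) = {Retry, Send}
Sat(EX A[~lock U ready]) = {s : some successor in {Retry, Send}} = {Reset, Retry, Send}

{Reset, Retry, Send}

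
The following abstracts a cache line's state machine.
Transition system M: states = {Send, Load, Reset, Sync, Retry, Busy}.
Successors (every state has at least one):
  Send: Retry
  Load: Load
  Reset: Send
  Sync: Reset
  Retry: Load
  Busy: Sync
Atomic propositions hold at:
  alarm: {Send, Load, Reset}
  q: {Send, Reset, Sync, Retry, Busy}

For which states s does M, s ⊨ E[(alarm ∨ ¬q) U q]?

{Send, Reset, Sync, Retry, Busy}

Sat(¬q) = {Load}
Sat(alarm ∨ ¬q) = {Send, Load, Reset}
E[(alarm ∨ ¬q) U q]: least fixpoint, start Z0 = Sat(q) = {Send, Reset, Sync, Retry, Busy}, add states in Sat(alarm ∨ ¬q) with some successor in Z. Already a fixed point.
Sat(E[(alarm ∨ ¬q) U q]) = {Send, Reset, Sync, Retry, Busy}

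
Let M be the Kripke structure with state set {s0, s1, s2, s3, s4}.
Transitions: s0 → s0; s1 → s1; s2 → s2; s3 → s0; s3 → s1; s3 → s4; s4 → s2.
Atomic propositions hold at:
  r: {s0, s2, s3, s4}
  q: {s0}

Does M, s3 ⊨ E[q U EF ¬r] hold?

Yes

Sat(¬r) = {s1}
EF ¬r: least fixpoint, start Z0 = {s1}, add states with some successor in Z. Z1 = {s1, s3}; fixed.
Sat(EF ¬r) = {s1, s3}
E[q U EF ¬r]: least fixpoint, start Z0 = Sat(EF ¬r) = {s1, s3}, add states in Sat(q) with some successor in Z. Already a fixed point.
Sat(E[q U EF ¬r]) = {s1, s3}
s3 ∈ Sat(E[q U EF ¬r]) = {s1, s3}, so the formula holds at s3.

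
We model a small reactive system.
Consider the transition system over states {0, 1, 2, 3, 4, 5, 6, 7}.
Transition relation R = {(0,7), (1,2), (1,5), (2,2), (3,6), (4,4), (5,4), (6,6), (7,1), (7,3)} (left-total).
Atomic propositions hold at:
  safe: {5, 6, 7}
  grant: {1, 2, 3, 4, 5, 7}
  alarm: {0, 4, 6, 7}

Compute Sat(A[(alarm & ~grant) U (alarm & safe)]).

Sat(~grant) = {0, 6}
Sat(alarm & ~grant) = {0, 6}
Sat(alarm & safe) = {6, 7}
A[(alarm & ~grant) U (alarm & safe)]: least fixpoint, start Z0 = Sat((alarm & safe)) = {6, 7}, add states in Sat(alarm & ~grant) with every successor in Z. Z1 = {0, 6, 7}; fixed.
Sat(A[(alarm & ~grant) U (alarm & safe)]) = {0, 6, 7}

{0, 6, 7}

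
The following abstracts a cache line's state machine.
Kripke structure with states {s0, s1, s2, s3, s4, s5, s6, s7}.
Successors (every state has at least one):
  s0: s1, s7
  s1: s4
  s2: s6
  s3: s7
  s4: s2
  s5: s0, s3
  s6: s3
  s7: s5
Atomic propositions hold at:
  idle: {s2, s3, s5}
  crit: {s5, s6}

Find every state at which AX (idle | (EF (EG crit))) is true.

{s4, s6, s7}

EG crit: greatest fixpoint, start Z0 = {s5, s6}, keep only states in Sat with some successor in Z. Z1 = ∅; fixed.
Sat(EG crit) = ∅
EF (EG crit): least fixpoint, start Z0 = ∅, add states with some successor in Z. Already a fixed point.
Sat(EF (EG crit)) = ∅
Sat(idle | (EF (EG crit))) = {s2, s3, s5}
Sat(AX (idle | (EF (EG crit)))) = {s : every successor in {s2, s3, s5}} = {s4, s6, s7}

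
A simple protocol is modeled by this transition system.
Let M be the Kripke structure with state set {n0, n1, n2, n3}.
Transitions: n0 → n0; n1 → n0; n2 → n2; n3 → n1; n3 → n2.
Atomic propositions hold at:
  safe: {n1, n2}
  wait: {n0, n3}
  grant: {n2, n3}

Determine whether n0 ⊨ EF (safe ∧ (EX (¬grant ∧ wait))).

Sat(¬grant) = {n0, n1}
Sat(¬grant ∧ wait) = {n0}
Sat(EX (¬grant ∧ wait)) = {s : some successor in {n0}} = {n0, n1}
Sat(safe ∧ (EX (¬grant ∧ wait))) = {n1}
EF (safe ∧ (EX (¬grant ∧ wait))): least fixpoint, start Z0 = {n1}, add states with some successor in Z. Z1 = {n1, n3}; fixed.
Sat(EF (safe ∧ (EX (¬grant ∧ wait)))) = {n1, n3}
n0 ∉ Sat(EF (safe ∧ (EX (¬grant ∧ wait)))) = {n1, n3}, so the formula does not hold at n0.

No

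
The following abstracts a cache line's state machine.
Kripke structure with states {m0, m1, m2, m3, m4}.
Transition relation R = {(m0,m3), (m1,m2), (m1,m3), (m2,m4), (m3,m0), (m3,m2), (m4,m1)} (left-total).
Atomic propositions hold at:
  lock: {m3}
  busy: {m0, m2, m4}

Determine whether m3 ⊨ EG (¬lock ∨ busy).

Sat(¬lock) = {m0, m1, m2, m4}
Sat(¬lock ∨ busy) = {m0, m1, m2, m4}
EG (¬lock ∨ busy): greatest fixpoint, start Z0 = {m0, m1, m2, m4}, keep only states in Sat with some successor in Z. Z1 = {m1, m2, m4}; fixed.
Sat(EG (¬lock ∨ busy)) = {m1, m2, m4}
m3 ∉ Sat(EG (¬lock ∨ busy)) = {m1, m2, m4}, so the formula does not hold at m3.

No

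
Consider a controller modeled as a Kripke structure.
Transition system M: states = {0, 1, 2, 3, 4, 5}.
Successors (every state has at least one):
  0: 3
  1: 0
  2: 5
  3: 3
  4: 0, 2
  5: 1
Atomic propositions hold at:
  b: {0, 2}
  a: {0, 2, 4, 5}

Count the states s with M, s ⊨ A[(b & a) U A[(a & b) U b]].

2

Sat(b & a) = {0, 2}
Sat(a & b) = {0, 2}
A[(a & b) U b]: least fixpoint, start Z0 = Sat(b) = {0, 2}, add states in Sat(a & b) with every successor in Z. Already a fixed point.
Sat(A[(a & b) U b]) = {0, 2}
A[(b & a) U A[(a & b) U b]]: least fixpoint, start Z0 = Sat(A[(a & b) U b]) = {0, 2}, add states in Sat(b & a) with every successor in Z. Already a fixed point.
Sat(A[(b & a) U A[(a & b) U b]]) = {0, 2}
|Sat(A[(b & a) U A[(a & b) U b]])| = |{0, 2}| = 2.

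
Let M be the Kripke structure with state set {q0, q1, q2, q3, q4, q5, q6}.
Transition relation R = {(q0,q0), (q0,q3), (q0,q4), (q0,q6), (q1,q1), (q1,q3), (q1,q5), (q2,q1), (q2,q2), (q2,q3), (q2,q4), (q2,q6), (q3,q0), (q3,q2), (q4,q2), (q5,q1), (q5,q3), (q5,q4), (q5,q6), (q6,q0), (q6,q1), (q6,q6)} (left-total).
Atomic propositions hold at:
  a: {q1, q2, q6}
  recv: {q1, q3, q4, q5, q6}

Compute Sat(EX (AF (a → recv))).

{q0, q1, q2, q3, q5, q6}

Sat(a → recv) = {q0, q1, q3, q4, q5, q6}
AF (a → recv): least fixpoint, start Z0 = {q0, q1, q3, q4, q5, q6}, add states with every successor in Z. Already a fixed point.
Sat(AF (a → recv)) = {q0, q1, q3, q4, q5, q6}
Sat(EX (AF (a → recv))) = {s : some successor in {q0, q1, q3, q4, q5, q6}} = {q0, q1, q2, q3, q5, q6}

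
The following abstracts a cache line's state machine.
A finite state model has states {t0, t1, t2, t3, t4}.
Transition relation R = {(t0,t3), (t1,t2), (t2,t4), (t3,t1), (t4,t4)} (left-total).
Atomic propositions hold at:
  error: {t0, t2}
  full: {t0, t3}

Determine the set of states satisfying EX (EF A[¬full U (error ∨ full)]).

Sat(¬full) = {t1, t2, t4}
Sat(error ∨ full) = {t0, t2, t3}
A[¬full U (error ∨ full)]: least fixpoint, start Z0 = Sat((error ∨ full)) = {t0, t2, t3}, add states in Sat(¬full) with every successor in Z. Z1 = {t0, t1, t2, t3}; fixed.
Sat(A[¬full U (error ∨ full)]) = {t0, t1, t2, t3}
EF A[¬full U (error ∨ full)]: least fixpoint, start Z0 = {t0, t1, t2, t3}, add states with some successor in Z. Already a fixed point.
Sat(EF A[¬full U (error ∨ full)]) = {t0, t1, t2, t3}
Sat(EX (EF A[¬full U (error ∨ full)])) = {s : some successor in {t0, t1, t2, t3}} = {t0, t1, t3}

{t0, t1, t3}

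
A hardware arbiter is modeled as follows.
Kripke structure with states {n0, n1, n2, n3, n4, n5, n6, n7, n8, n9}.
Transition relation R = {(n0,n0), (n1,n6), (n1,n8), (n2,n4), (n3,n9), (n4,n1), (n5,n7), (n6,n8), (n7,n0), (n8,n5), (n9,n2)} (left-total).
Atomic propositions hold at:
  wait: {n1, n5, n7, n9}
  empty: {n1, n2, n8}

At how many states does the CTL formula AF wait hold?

9

AF wait: least fixpoint, start Z0 = {n1, n5, n7, n9}, add states with every successor in Z. Z1 = {n1, n3, n4, n5, n7, n8, n9}; Z2 = {n1, n2, n3, n4, n5, n6, n7, n8, n9}; fixed.
Sat(AF wait) = {n1, n2, n3, n4, n5, n6, n7, n8, n9}
|Sat(AF wait)| = |{n1, n2, n3, n4, n5, n6, n7, n8, n9}| = 9.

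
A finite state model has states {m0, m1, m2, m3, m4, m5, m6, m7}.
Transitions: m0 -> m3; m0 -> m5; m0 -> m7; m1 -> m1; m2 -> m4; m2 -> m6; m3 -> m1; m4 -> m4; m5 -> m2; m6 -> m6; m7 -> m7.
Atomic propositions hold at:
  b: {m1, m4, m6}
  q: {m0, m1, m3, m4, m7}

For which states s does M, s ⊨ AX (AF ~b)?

{m0, m5, m7}

Sat(~b) = {m0, m2, m3, m5, m7}
AF ~b: least fixpoint, start Z0 = {m0, m2, m3, m5, m7}, add states with every successor in Z. Already a fixed point.
Sat(AF ~b) = {m0, m2, m3, m5, m7}
Sat(AX (AF ~b)) = {s : every successor in {m0, m2, m3, m5, m7}} = {m0, m5, m7}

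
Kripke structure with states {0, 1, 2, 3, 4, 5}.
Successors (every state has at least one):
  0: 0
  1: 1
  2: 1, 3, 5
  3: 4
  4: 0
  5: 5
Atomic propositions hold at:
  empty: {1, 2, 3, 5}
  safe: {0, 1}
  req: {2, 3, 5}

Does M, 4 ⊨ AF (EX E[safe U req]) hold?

E[safe U req]: least fixpoint, start Z0 = Sat(req) = {2, 3, 5}, add states in Sat(safe) with some successor in Z. Already a fixed point.
Sat(E[safe U req]) = {2, 3, 5}
Sat(EX E[safe U req]) = {s : some successor in {2, 3, 5}} = {2, 5}
AF (EX E[safe U req]): least fixpoint, start Z0 = {2, 5}, add states with every successor in Z. Already a fixed point.
Sat(AF (EX E[safe U req])) = {2, 5}
4 ∉ Sat(AF (EX E[safe U req])) = {2, 5}, so the formula does not hold at 4.

No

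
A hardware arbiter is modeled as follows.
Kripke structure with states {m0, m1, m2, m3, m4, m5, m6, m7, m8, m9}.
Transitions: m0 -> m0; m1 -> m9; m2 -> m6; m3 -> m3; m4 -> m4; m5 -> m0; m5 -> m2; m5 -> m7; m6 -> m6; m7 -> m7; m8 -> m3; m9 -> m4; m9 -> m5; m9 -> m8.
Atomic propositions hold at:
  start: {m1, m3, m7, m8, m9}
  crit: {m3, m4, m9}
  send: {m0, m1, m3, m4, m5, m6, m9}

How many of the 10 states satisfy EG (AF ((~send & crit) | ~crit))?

Sat(~send) = {m2, m7, m8}
Sat(~send & crit) = ∅
Sat(~crit) = {m0, m1, m2, m5, m6, m7, m8}
Sat((~send & crit) | ~crit) = {m0, m1, m2, m5, m6, m7, m8}
AF ((~send & crit) | ~crit): least fixpoint, start Z0 = {m0, m1, m2, m5, m6, m7, m8}, add states with every successor in Z. Already a fixed point.
Sat(AF ((~send & crit) | ~crit)) = {m0, m1, m2, m5, m6, m7, m8}
EG (AF ((~send & crit) | ~crit)): greatest fixpoint, start Z0 = {m0, m1, m2, m5, m6, m7, m8}, keep only states in Sat with some successor in Z. Z1 = {m0, m2, m5, m6, m7}; fixed.
Sat(EG (AF ((~send & crit) | ~crit))) = {m0, m2, m5, m6, m7}
|Sat(EG (AF ((~send & crit) | ~crit)))| = |{m0, m2, m5, m6, m7}| = 5.

5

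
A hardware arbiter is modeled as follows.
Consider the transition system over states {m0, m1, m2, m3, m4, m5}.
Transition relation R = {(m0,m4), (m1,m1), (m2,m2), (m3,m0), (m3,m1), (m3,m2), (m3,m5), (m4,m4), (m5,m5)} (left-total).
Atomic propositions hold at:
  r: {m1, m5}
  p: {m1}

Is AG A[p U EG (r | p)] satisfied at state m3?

Sat(r | p) = {m1, m5}
EG (r | p): greatest fixpoint, start Z0 = {m1, m5}, keep only states in Sat with some successor in Z. Already a fixed point.
Sat(EG (r | p)) = {m1, m5}
A[p U EG (r | p)]: least fixpoint, start Z0 = Sat(EG (r | p)) = {m1, m5}, add states in Sat(p) with every successor in Z. Already a fixed point.
Sat(A[p U EG (r | p)]) = {m1, m5}
AG A[p U EG (r | p)]: greatest fixpoint, start Z0 = {m1, m5}, keep only states in Sat with every successor in Z. Already a fixed point.
Sat(AG A[p U EG (r | p)]) = {m1, m5}
m3 ∉ Sat(AG A[p U EG (r | p)]) = {m1, m5}, so the formula does not hold at m3.

No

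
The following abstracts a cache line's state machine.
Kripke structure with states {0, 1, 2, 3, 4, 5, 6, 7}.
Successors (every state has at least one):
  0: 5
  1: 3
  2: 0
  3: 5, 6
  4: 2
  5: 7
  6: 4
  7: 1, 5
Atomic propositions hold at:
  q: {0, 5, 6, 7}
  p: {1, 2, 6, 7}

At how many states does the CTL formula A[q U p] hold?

A[q U p]: least fixpoint, start Z0 = Sat(p) = {1, 2, 6, 7}, add states in Sat(q) with every successor in Z. Z1 = {1, 2, 5, 6, 7}; Z2 = {0, 1, 2, 5, 6, 7}; fixed.
Sat(A[q U p]) = {0, 1, 2, 5, 6, 7}
|Sat(A[q U p])| = |{0, 1, 2, 5, 6, 7}| = 6.

6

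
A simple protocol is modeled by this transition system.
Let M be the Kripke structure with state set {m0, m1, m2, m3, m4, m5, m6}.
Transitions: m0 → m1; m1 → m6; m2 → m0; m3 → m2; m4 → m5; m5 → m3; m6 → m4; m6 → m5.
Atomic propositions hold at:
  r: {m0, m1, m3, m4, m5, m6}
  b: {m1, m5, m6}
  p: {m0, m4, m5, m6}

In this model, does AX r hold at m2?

Yes

Sat(AX r) = {s : every successor in {m0, m1, m3, m4, m5, m6}} = {m0, m1, m2, m4, m5, m6}
m2 ∈ Sat(AX r) = {m0, m1, m2, m4, m5, m6}, so the formula holds at m2.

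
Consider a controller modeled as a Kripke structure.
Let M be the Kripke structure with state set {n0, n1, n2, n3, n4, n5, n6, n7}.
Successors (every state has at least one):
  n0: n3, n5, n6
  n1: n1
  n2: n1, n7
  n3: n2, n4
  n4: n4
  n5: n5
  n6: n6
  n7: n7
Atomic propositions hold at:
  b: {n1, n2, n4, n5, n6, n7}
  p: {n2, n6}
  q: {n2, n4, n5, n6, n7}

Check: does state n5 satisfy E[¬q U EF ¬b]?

Sat(¬q) = {n0, n1, n3}
Sat(¬b) = {n0, n3}
EF ¬b: least fixpoint, start Z0 = {n0, n3}, add states with some successor in Z. Already a fixed point.
Sat(EF ¬b) = {n0, n3}
E[¬q U EF ¬b]: least fixpoint, start Z0 = Sat(EF ¬b) = {n0, n3}, add states in Sat(¬q) with some successor in Z. Already a fixed point.
Sat(E[¬q U EF ¬b]) = {n0, n3}
n5 ∉ Sat(E[¬q U EF ¬b]) = {n0, n3}, so the formula does not hold at n5.

No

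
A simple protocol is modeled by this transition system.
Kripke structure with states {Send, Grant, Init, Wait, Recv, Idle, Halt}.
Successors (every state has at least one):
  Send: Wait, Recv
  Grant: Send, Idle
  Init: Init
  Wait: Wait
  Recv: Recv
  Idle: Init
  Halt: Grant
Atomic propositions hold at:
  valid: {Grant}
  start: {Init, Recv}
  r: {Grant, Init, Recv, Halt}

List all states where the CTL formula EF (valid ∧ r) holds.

Sat(valid ∧ r) = {Grant}
EF (valid ∧ r): least fixpoint, start Z0 = {Grant}, add states with some successor in Z. Z1 = {Grant, Halt}; fixed.
Sat(EF (valid ∧ r)) = {Grant, Halt}

{Grant, Halt}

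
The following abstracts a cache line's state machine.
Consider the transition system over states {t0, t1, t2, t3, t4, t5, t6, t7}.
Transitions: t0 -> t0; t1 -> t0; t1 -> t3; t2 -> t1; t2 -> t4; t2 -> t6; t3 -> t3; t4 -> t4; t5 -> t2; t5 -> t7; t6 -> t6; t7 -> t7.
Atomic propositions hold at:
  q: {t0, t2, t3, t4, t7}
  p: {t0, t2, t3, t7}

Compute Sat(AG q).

{t0, t3, t4, t7}

AG q: greatest fixpoint, start Z0 = {t0, t2, t3, t4, t7}, keep only states in Sat with every successor in Z. Z1 = {t0, t3, t4, t7}; fixed.
Sat(AG q) = {t0, t3, t4, t7}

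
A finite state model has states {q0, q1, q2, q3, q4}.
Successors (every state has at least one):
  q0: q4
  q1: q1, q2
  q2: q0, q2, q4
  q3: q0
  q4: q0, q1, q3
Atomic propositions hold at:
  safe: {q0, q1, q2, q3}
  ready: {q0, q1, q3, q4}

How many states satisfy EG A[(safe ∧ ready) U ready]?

Sat(safe ∧ ready) = {q0, q1, q3}
A[(safe ∧ ready) U ready]: least fixpoint, start Z0 = Sat(ready) = {q0, q1, q3, q4}, add states in Sat(safe ∧ ready) with every successor in Z. Already a fixed point.
Sat(A[(safe ∧ ready) U ready]) = {q0, q1, q3, q4}
EG A[(safe ∧ ready) U ready]: greatest fixpoint, start Z0 = {q0, q1, q3, q4}, keep only states in Sat with some successor in Z. Already a fixed point.
Sat(EG A[(safe ∧ ready) U ready]) = {q0, q1, q3, q4}
|Sat(EG A[(safe ∧ ready) U ready])| = |{q0, q1, q3, q4}| = 4.

4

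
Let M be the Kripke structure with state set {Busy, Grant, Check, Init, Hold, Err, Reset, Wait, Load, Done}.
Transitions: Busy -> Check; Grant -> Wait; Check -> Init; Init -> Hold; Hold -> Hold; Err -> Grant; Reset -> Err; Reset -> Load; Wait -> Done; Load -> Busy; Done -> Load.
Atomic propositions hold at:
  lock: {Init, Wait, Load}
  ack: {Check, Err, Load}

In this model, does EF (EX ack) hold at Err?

Yes

Sat(EX ack) = {s : some successor in {Check, Err, Load}} = {Busy, Reset, Done}
EF (EX ack): least fixpoint, start Z0 = {Busy, Reset, Done}, add states with some successor in Z. Z1 = {Busy, Reset, Wait, Load, Done}; Z2 = {Busy, Grant, Reset, Wait, Load, Done}; Z3 = {Busy, Grant, Err, Reset, Wait, Load, Done}; fixed.
Sat(EF (EX ack)) = {Busy, Grant, Err, Reset, Wait, Load, Done}
Err ∈ Sat(EF (EX ack)) = {Busy, Grant, Err, Reset, Wait, Load, Done}, so the formula holds at Err.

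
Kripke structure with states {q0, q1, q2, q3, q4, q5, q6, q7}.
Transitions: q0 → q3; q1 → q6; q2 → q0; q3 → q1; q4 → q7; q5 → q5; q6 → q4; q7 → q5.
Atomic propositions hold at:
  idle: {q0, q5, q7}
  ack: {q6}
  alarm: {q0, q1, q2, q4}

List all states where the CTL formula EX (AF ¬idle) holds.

Sat(¬idle) = {q1, q2, q3, q4, q6}
AF ¬idle: least fixpoint, start Z0 = {q1, q2, q3, q4, q6}, add states with every successor in Z. Z1 = {q0, q1, q2, q3, q4, q6}; fixed.
Sat(AF ¬idle) = {q0, q1, q2, q3, q4, q6}
Sat(EX (AF ¬idle)) = {s : some successor in {q0, q1, q2, q3, q4, q6}} = {q0, q1, q2, q3, q6}

{q0, q1, q2, q3, q6}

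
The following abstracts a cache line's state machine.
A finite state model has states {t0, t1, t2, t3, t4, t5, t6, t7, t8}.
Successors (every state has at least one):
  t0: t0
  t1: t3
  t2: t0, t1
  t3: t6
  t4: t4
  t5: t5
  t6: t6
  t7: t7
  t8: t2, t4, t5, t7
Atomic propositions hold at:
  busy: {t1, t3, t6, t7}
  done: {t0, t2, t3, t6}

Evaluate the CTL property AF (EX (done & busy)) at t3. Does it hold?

Sat(done & busy) = {t3, t6}
Sat(EX (done & busy)) = {s : some successor in {t3, t6}} = {t1, t3, t6}
AF (EX (done & busy)): least fixpoint, start Z0 = {t1, t3, t6}, add states with every successor in Z. Already a fixed point.
Sat(AF (EX (done & busy))) = {t1, t3, t6}
t3 ∈ Sat(AF (EX (done & busy))) = {t1, t3, t6}, so the formula holds at t3.

Yes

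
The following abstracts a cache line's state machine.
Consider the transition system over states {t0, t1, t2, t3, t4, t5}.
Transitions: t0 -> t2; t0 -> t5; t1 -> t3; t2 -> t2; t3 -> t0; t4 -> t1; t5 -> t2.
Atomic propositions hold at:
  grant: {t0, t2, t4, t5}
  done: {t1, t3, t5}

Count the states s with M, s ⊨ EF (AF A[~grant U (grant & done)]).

Sat(~grant) = {t1, t3}
Sat(grant & done) = {t5}
A[~grant U (grant & done)]: least fixpoint, start Z0 = Sat((grant & done)) = {t5}, add states in Sat(~grant) with every successor in Z. Already a fixed point.
Sat(A[~grant U (grant & done)]) = {t5}
AF A[~grant U (grant & done)]: least fixpoint, start Z0 = {t5}, add states with every successor in Z. Already a fixed point.
Sat(AF A[~grant U (grant & done)]) = {t5}
EF (AF A[~grant U (grant & done)]): least fixpoint, start Z0 = {t5}, add states with some successor in Z. Z1 = {t0, t5}; Z2 = {t0, t3, t5}; Z3 = {t0, t1, t3, t5}; Z4 = {t0, t1, t3, t4, t5}; fixed.
Sat(EF (AF A[~grant U (grant & done)])) = {t0, t1, t3, t4, t5}
|Sat(EF (AF A[~grant U (grant & done)]))| = |{t0, t1, t3, t4, t5}| = 5.

5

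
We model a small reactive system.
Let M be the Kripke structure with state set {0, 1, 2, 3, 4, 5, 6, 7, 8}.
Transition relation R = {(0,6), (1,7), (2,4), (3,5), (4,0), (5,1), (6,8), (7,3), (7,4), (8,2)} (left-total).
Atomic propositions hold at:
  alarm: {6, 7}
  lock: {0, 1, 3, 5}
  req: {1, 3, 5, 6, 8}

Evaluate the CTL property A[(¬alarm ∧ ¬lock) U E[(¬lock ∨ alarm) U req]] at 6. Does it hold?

Yes

Sat(¬alarm) = {0, 1, 2, 3, 4, 5, 8}
Sat(¬lock) = {2, 4, 6, 7, 8}
Sat(¬alarm ∧ ¬lock) = {2, 4, 8}
Sat(¬lock ∨ alarm) = {2, 4, 6, 7, 8}
E[(¬lock ∨ alarm) U req]: least fixpoint, start Z0 = Sat(req) = {1, 3, 5, 6, 8}, add states in Sat(¬lock ∨ alarm) with some successor in Z. Z1 = {1, 3, 5, 6, 7, 8}; fixed.
Sat(E[(¬lock ∨ alarm) U req]) = {1, 3, 5, 6, 7, 8}
A[(¬alarm ∧ ¬lock) U E[(¬lock ∨ alarm) U req]]: least fixpoint, start Z0 = Sat(E[(¬lock ∨ alarm) U req]) = {1, 3, 5, 6, 7, 8}, add states in Sat(¬alarm ∧ ¬lock) with every successor in Z. Already a fixed point.
Sat(A[(¬alarm ∧ ¬lock) U E[(¬lock ∨ alarm) U req]]) = {1, 3, 5, 6, 7, 8}
6 ∈ Sat(A[(¬alarm ∧ ¬lock) U E[(¬lock ∨ alarm) U req]]) = {1, 3, 5, 6, 7, 8}, so the formula holds at 6.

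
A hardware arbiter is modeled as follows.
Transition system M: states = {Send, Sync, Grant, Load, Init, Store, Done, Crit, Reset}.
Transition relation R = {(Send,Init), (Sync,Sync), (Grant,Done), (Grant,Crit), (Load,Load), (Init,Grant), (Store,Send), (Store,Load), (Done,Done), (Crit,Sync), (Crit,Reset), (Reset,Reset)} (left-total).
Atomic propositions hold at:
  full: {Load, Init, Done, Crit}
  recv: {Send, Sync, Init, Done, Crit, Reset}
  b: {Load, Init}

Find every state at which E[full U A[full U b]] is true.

{Load, Init}

A[full U b]: least fixpoint, start Z0 = Sat(b) = {Load, Init}, add states in Sat(full) with every successor in Z. Already a fixed point.
Sat(A[full U b]) = {Load, Init}
E[full U A[full U b]]: least fixpoint, start Z0 = Sat(A[full U b]) = {Load, Init}, add states in Sat(full) with some successor in Z. Already a fixed point.
Sat(E[full U A[full U b]]) = {Load, Init}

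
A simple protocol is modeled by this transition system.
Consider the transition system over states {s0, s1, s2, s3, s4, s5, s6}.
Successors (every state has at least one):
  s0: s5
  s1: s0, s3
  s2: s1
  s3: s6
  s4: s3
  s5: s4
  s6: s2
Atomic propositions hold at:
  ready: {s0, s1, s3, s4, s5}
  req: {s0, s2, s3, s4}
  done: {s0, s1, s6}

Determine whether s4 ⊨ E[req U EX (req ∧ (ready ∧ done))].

No

Sat(ready ∧ done) = {s0, s1}
Sat(req ∧ (ready ∧ done)) = {s0}
Sat(EX (req ∧ (ready ∧ done))) = {s : some successor in {s0}} = {s1}
E[req U EX (req ∧ (ready ∧ done))]: least fixpoint, start Z0 = Sat(EX (req ∧ (ready ∧ done))) = {s1}, add states in Sat(req) with some successor in Z. Z1 = {s1, s2}; fixed.
Sat(E[req U EX (req ∧ (ready ∧ done))]) = {s1, s2}
s4 ∉ Sat(E[req U EX (req ∧ (ready ∧ done))]) = {s1, s2}, so the formula does not hold at s4.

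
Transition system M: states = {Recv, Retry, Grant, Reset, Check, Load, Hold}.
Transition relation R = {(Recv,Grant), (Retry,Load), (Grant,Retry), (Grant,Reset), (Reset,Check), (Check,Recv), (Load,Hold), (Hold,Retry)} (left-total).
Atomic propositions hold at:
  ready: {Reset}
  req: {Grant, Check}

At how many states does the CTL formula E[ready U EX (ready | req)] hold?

3

Sat(ready | req) = {Grant, Reset, Check}
Sat(EX (ready | req)) = {s : some successor in {Grant, Reset, Check}} = {Recv, Grant, Reset}
E[ready U EX (ready | req)]: least fixpoint, start Z0 = Sat(EX (ready | req)) = {Recv, Grant, Reset}, add states in Sat(ready) with some successor in Z. Already a fixed point.
Sat(E[ready U EX (ready | req)]) = {Recv, Grant, Reset}
|Sat(E[ready U EX (ready | req)])| = |{Recv, Grant, Reset}| = 3.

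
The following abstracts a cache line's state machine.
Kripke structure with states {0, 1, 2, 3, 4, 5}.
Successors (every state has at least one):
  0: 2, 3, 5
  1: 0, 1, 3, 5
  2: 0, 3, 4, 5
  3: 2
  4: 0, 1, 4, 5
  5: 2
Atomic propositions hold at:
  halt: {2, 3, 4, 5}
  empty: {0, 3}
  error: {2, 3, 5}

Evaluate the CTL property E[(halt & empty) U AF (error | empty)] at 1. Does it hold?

Sat(halt & empty) = {3}
Sat(error | empty) = {0, 2, 3, 5}
AF (error | empty): least fixpoint, start Z0 = {0, 2, 3, 5}, add states with every successor in Z. Already a fixed point.
Sat(AF (error | empty)) = {0, 2, 3, 5}
E[(halt & empty) U AF (error | empty)]: least fixpoint, start Z0 = Sat(AF (error | empty)) = {0, 2, 3, 5}, add states in Sat(halt & empty) with some successor in Z. Already a fixed point.
Sat(E[(halt & empty) U AF (error | empty)]) = {0, 2, 3, 5}
1 ∉ Sat(E[(halt & empty) U AF (error | empty)]) = {0, 2, 3, 5}, so the formula does not hold at 1.

No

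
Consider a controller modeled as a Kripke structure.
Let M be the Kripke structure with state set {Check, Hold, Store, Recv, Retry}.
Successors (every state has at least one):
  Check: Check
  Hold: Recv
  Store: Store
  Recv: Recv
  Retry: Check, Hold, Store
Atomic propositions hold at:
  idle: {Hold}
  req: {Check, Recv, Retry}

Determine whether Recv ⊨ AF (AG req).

AG req: greatest fixpoint, start Z0 = {Check, Recv, Retry}, keep only states in Sat with every successor in Z. Z1 = {Check, Recv}; fixed.
Sat(AG req) = {Check, Recv}
AF (AG req): least fixpoint, start Z0 = {Check, Recv}, add states with every successor in Z. Z1 = {Check, Hold, Recv}; fixed.
Sat(AF (AG req)) = {Check, Hold, Recv}
Recv ∈ Sat(AF (AG req)) = {Check, Hold, Recv}, so the formula holds at Recv.

Yes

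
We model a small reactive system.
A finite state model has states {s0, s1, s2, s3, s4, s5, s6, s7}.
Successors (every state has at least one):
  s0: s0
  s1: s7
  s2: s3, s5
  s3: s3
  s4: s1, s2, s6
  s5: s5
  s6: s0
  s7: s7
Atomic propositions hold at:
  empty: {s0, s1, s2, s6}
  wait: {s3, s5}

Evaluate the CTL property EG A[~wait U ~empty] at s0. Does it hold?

Sat(~wait) = {s0, s1, s2, s4, s6, s7}
Sat(~empty) = {s3, s4, s5, s7}
A[~wait U ~empty]: least fixpoint, start Z0 = Sat(~empty) = {s3, s4, s5, s7}, add states in Sat(~wait) with every successor in Z. Z1 = {s1, s2, s3, s4, s5, s7}; fixed.
Sat(A[~wait U ~empty]) = {s1, s2, s3, s4, s5, s7}
EG A[~wait U ~empty]: greatest fixpoint, start Z0 = {s1, s2, s3, s4, s5, s7}, keep only states in Sat with some successor in Z. Already a fixed point.
Sat(EG A[~wait U ~empty]) = {s1, s2, s3, s4, s5, s7}
s0 ∉ Sat(EG A[~wait U ~empty]) = {s1, s2, s3, s4, s5, s7}, so the formula does not hold at s0.

No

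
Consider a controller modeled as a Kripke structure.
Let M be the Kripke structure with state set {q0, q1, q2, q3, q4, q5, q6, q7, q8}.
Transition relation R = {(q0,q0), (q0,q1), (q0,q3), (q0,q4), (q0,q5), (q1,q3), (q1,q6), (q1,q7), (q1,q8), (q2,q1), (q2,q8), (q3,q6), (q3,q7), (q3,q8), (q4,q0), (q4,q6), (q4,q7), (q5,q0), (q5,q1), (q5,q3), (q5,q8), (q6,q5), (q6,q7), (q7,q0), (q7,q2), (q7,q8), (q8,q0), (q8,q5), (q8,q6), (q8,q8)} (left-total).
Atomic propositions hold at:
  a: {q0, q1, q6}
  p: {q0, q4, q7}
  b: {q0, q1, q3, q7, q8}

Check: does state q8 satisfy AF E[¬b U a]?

No

Sat(¬b) = {q2, q4, q5, q6}
E[¬b U a]: least fixpoint, start Z0 = Sat(a) = {q0, q1, q6}, add states in Sat(¬b) with some successor in Z. Z1 = {q0, q1, q2, q4, q5, q6}; fixed.
Sat(E[¬b U a]) = {q0, q1, q2, q4, q5, q6}
AF E[¬b U a]: least fixpoint, start Z0 = {q0, q1, q2, q4, q5, q6}, add states with every successor in Z. Already a fixed point.
Sat(AF E[¬b U a]) = {q0, q1, q2, q4, q5, q6}
q8 ∉ Sat(AF E[¬b U a]) = {q0, q1, q2, q4, q5, q6}, so the formula does not hold at q8.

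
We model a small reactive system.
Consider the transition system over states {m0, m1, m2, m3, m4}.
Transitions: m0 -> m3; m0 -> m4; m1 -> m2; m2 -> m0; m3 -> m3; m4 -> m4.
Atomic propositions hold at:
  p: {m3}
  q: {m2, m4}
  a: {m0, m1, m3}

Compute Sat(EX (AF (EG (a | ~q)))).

{m0, m1, m2, m3}

Sat(~q) = {m0, m1, m3}
Sat(a | ~q) = {m0, m1, m3}
EG (a | ~q): greatest fixpoint, start Z0 = {m0, m1, m3}, keep only states in Sat with some successor in Z. Z1 = {m0, m3}; fixed.
Sat(EG (a | ~q)) = {m0, m3}
AF (EG (a | ~q)): least fixpoint, start Z0 = {m0, m3}, add states with every successor in Z. Z1 = {m0, m2, m3}; Z2 = {m0, m1, m2, m3}; fixed.
Sat(AF (EG (a | ~q))) = {m0, m1, m2, m3}
Sat(EX (AF (EG (a | ~q)))) = {s : some successor in {m0, m1, m2, m3}} = {m0, m1, m2, m3}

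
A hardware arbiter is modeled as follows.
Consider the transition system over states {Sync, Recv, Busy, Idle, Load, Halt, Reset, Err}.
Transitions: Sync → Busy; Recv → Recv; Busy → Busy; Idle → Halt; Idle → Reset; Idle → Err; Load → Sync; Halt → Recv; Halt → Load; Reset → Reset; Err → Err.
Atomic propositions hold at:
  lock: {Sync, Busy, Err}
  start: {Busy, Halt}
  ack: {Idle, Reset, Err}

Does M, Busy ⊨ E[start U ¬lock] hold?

Sat(¬lock) = {Recv, Idle, Load, Halt, Reset}
E[start U ¬lock]: least fixpoint, start Z0 = Sat(¬lock) = {Recv, Idle, Load, Halt, Reset}, add states in Sat(start) with some successor in Z. Already a fixed point.
Sat(E[start U ¬lock]) = {Recv, Idle, Load, Halt, Reset}
Busy ∉ Sat(E[start U ¬lock]) = {Recv, Idle, Load, Halt, Reset}, so the formula does not hold at Busy.

No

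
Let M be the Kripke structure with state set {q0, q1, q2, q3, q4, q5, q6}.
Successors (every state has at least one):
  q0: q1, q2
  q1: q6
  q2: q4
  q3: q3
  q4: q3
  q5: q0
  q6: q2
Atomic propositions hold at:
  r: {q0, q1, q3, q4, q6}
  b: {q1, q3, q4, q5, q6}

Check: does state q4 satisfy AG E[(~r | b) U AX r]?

Sat(~r) = {q2, q5}
Sat(~r | b) = {q1, q2, q3, q4, q5, q6}
Sat(AX r) = {s : every successor in {q0, q1, q3, q4, q6}} = {q1, q2, q3, q4, q5}
E[(~r | b) U AX r]: least fixpoint, start Z0 = Sat(AX r) = {q1, q2, q3, q4, q5}, add states in Sat(~r | b) with some successor in Z. Z1 = {q1, q2, q3, q4, q5, q6}; fixed.
Sat(E[(~r | b) U AX r]) = {q1, q2, q3, q4, q5, q6}
AG E[(~r | b) U AX r]: greatest fixpoint, start Z0 = {q1, q2, q3, q4, q5, q6}, keep only states in Sat with every successor in Z. Z1 = {q1, q2, q3, q4, q6}; fixed.
Sat(AG E[(~r | b) U AX r]) = {q1, q2, q3, q4, q6}
q4 ∈ Sat(AG E[(~r | b) U AX r]) = {q1, q2, q3, q4, q6}, so the formula holds at q4.

Yes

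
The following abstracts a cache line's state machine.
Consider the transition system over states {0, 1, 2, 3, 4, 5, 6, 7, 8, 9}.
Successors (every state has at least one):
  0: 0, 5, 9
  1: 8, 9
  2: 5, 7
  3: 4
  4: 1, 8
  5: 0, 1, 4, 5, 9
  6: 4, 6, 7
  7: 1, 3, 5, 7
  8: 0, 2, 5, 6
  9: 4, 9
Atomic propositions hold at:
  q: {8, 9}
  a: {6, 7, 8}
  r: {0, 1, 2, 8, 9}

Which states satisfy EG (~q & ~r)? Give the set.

Sat(~q) = {0, 1, 2, 3, 4, 5, 6, 7}
Sat(~r) = {3, 4, 5, 6, 7}
Sat(~q & ~r) = {3, 4, 5, 6, 7}
EG (~q & ~r): greatest fixpoint, start Z0 = {3, 4, 5, 6, 7}, keep only states in Sat with some successor in Z. Z1 = {3, 5, 6, 7}; Z2 = {5, 6, 7}; fixed.
Sat(EG (~q & ~r)) = {5, 6, 7}

{5, 6, 7}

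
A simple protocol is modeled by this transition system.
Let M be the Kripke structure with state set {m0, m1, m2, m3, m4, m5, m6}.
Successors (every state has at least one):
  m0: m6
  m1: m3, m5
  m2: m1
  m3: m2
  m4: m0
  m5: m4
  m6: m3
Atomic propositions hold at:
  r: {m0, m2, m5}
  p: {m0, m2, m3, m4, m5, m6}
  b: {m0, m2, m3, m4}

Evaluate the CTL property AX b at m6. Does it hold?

Yes

Sat(AX b) = {s : every successor in {m0, m2, m3, m4}} = {m3, m4, m5, m6}
m6 ∈ Sat(AX b) = {m3, m4, m5, m6}, so the formula holds at m6.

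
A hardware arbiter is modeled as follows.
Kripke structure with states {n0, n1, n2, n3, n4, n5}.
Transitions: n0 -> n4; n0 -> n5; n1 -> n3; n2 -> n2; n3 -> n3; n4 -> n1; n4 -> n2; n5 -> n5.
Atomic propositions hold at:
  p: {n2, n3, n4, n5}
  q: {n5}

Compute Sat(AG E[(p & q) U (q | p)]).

Sat(p & q) = {n5}
Sat(q | p) = {n2, n3, n4, n5}
E[(p & q) U (q | p)]: least fixpoint, start Z0 = Sat((q | p)) = {n2, n3, n4, n5}, add states in Sat(p & q) with some successor in Z. Already a fixed point.
Sat(E[(p & q) U (q | p)]) = {n2, n3, n4, n5}
AG E[(p & q) U (q | p)]: greatest fixpoint, start Z0 = {n2, n3, n4, n5}, keep only states in Sat with every successor in Z. Z1 = {n2, n3, n5}; fixed.
Sat(AG E[(p & q) U (q | p)]) = {n2, n3, n5}

{n2, n3, n5}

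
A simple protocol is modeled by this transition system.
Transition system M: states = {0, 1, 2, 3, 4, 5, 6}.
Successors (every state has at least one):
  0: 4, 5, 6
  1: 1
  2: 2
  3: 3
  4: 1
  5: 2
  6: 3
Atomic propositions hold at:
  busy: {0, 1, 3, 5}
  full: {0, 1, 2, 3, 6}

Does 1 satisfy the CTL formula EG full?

Yes

EG full: greatest fixpoint, start Z0 = {0, 1, 2, 3, 6}, keep only states in Sat with some successor in Z. Already a fixed point.
Sat(EG full) = {0, 1, 2, 3, 6}
1 ∈ Sat(EG full) = {0, 1, 2, 3, 6}, so the formula holds at 1.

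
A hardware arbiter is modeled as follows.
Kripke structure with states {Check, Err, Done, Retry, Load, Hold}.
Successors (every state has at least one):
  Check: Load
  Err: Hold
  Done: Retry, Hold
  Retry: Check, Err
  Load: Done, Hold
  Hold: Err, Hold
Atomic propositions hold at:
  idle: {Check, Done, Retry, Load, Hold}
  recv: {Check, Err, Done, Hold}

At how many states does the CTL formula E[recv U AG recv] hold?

3

AG recv: greatest fixpoint, start Z0 = {Check, Err, Done, Hold}, keep only states in Sat with every successor in Z. Z1 = {Err, Hold}; fixed.
Sat(AG recv) = {Err, Hold}
E[recv U AG recv]: least fixpoint, start Z0 = Sat(AG recv) = {Err, Hold}, add states in Sat(recv) with some successor in Z. Z1 = {Err, Done, Hold}; fixed.
Sat(E[recv U AG recv]) = {Err, Done, Hold}
|Sat(E[recv U AG recv])| = |{Err, Done, Hold}| = 3.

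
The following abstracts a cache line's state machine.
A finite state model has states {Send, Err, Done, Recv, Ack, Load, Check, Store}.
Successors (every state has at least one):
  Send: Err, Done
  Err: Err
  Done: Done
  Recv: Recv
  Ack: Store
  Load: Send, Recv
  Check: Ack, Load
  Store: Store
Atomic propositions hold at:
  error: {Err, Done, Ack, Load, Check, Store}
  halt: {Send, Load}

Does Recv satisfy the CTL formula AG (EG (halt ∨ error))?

No

Sat(halt ∨ error) = {Send, Err, Done, Ack, Load, Check, Store}
EG (halt ∨ error): greatest fixpoint, start Z0 = {Send, Err, Done, Ack, Load, Check, Store}, keep only states in Sat with some successor in Z. Already a fixed point.
Sat(EG (halt ∨ error)) = {Send, Err, Done, Ack, Load, Check, Store}
AG (EG (halt ∨ error)): greatest fixpoint, start Z0 = {Send, Err, Done, Ack, Load, Check, Store}, keep only states in Sat with every successor in Z. Z1 = {Send, Err, Done, Ack, Check, Store}; Z2 = {Send, Err, Done, Ack, Store}; fixed.
Sat(AG (EG (halt ∨ error))) = {Send, Err, Done, Ack, Store}
Recv ∉ Sat(AG (EG (halt ∨ error))) = {Send, Err, Done, Ack, Store}, so the formula does not hold at Recv.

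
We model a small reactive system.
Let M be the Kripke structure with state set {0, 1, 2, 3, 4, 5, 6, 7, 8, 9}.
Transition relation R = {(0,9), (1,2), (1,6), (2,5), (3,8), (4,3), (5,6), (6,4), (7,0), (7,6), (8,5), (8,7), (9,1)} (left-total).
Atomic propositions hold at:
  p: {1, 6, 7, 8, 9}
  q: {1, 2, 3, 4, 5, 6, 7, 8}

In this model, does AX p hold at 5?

Yes

Sat(AX p) = {s : every successor in {1, 6, 7, 8, 9}} = {0, 3, 5, 9}
5 ∈ Sat(AX p) = {0, 3, 5, 9}, so the formula holds at 5.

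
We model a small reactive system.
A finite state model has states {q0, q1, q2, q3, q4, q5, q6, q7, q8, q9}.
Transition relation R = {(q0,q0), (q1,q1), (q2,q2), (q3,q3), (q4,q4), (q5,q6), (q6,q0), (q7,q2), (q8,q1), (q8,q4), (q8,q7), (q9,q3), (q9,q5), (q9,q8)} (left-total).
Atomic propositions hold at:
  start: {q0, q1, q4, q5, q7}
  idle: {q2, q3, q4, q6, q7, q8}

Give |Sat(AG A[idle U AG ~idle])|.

Sat(~idle) = {q0, q1, q5, q9}
AG ~idle: greatest fixpoint, start Z0 = {q0, q1, q5, q9}, keep only states in Sat with every successor in Z. Z1 = {q0, q1}; fixed.
Sat(AG ~idle) = {q0, q1}
A[idle U AG ~idle]: least fixpoint, start Z0 = Sat(AG ~idle) = {q0, q1}, add states in Sat(idle) with every successor in Z. Z1 = {q0, q1, q6}; fixed.
Sat(A[idle U AG ~idle]) = {q0, q1, q6}
AG A[idle U AG ~idle]: greatest fixpoint, start Z0 = {q0, q1, q6}, keep only states in Sat with every successor in Z. Already a fixed point.
Sat(AG A[idle U AG ~idle]) = {q0, q1, q6}
|Sat(AG A[idle U AG ~idle])| = |{q0, q1, q6}| = 3.

3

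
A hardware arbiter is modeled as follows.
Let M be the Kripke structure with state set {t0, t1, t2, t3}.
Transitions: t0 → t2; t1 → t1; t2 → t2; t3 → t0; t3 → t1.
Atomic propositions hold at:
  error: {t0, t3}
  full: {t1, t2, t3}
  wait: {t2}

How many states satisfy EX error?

Sat(EX error) = {s : some successor in {t0, t3}} = {t3}
|Sat(EX error)| = |{t3}| = 1.

1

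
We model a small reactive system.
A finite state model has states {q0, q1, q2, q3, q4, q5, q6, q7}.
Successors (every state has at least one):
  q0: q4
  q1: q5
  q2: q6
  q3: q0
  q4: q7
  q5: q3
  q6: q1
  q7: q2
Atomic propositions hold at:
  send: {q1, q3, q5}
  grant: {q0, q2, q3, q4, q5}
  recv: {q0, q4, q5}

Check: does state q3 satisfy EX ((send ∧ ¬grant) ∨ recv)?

Yes

Sat(¬grant) = {q1, q6, q7}
Sat(send ∧ ¬grant) = {q1}
Sat((send ∧ ¬grant) ∨ recv) = {q0, q1, q4, q5}
Sat(EX ((send ∧ ¬grant) ∨ recv)) = {s : some successor in {q0, q1, q4, q5}} = {q0, q1, q3, q6}
q3 ∈ Sat(EX ((send ∧ ¬grant) ∨ recv)) = {q0, q1, q3, q6}, so the formula holds at q3.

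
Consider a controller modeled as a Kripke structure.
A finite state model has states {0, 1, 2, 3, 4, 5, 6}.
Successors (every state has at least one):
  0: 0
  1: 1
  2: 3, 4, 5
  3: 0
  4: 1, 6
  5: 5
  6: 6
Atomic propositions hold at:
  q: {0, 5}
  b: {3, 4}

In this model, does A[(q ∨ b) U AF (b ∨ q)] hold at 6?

Sat(q ∨ b) = {0, 3, 4, 5}
Sat(b ∨ q) = {0, 3, 4, 5}
AF (b ∨ q): least fixpoint, start Z0 = {0, 3, 4, 5}, add states with every successor in Z. Z1 = {0, 2, 3, 4, 5}; fixed.
Sat(AF (b ∨ q)) = {0, 2, 3, 4, 5}
A[(q ∨ b) U AF (b ∨ q)]: least fixpoint, start Z0 = Sat(AF (b ∨ q)) = {0, 2, 3, 4, 5}, add states in Sat(q ∨ b) with every successor in Z. Already a fixed point.
Sat(A[(q ∨ b) U AF (b ∨ q)]) = {0, 2, 3, 4, 5}
6 ∉ Sat(A[(q ∨ b) U AF (b ∨ q)]) = {0, 2, 3, 4, 5}, so the formula does not hold at 6.

No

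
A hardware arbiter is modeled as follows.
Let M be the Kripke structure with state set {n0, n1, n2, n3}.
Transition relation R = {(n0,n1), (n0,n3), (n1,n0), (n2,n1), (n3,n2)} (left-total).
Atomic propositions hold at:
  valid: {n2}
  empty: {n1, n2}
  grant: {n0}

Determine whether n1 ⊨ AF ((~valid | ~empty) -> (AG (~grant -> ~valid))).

Sat(~valid) = {n0, n1, n3}
Sat(~empty) = {n0, n3}
Sat(~valid | ~empty) = {n0, n1, n3}
Sat(~grant) = {n1, n2, n3}
Sat(~grant -> ~valid) = {n0, n1, n3}
AG (~grant -> ~valid): greatest fixpoint, start Z0 = {n0, n1, n3}, keep only states in Sat with every successor in Z. Z1 = {n0, n1}; Z2 = {n1}; Z3 = ∅; fixed.
Sat(AG (~grant -> ~valid)) = ∅
Sat((~valid | ~empty) -> (AG (~grant -> ~valid))) = {n2}
AF ((~valid | ~empty) -> (AG (~grant -> ~valid))): least fixpoint, start Z0 = {n2}, add states with every successor in Z. Z1 = {n2, n3}; fixed.
Sat(AF ((~valid | ~empty) -> (AG (~grant -> ~valid)))) = {n2, n3}
n1 ∉ Sat(AF ((~valid | ~empty) -> (AG (~grant -> ~valid)))) = {n2, n3}, so the formula does not hold at n1.

No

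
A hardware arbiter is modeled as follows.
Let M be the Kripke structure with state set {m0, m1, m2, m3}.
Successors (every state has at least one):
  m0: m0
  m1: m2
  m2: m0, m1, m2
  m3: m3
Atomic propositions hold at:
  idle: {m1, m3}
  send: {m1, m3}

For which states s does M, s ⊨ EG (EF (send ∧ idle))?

Sat(send ∧ idle) = {m1, m3}
EF (send ∧ idle): least fixpoint, start Z0 = {m1, m3}, add states with some successor in Z. Z1 = {m1, m2, m3}; fixed.
Sat(EF (send ∧ idle)) = {m1, m2, m3}
EG (EF (send ∧ idle)): greatest fixpoint, start Z0 = {m1, m2, m3}, keep only states in Sat with some successor in Z. Already a fixed point.
Sat(EG (EF (send ∧ idle))) = {m1, m2, m3}

{m1, m2, m3}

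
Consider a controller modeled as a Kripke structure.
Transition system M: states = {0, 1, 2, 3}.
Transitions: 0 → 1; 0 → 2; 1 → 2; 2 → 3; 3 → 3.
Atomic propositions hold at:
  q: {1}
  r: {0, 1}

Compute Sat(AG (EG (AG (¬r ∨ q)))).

Sat(¬r) = {2, 3}
Sat(¬r ∨ q) = {1, 2, 3}
AG (¬r ∨ q): greatest fixpoint, start Z0 = {1, 2, 3}, keep only states in Sat with every successor in Z. Already a fixed point.
Sat(AG (¬r ∨ q)) = {1, 2, 3}
EG (AG (¬r ∨ q)): greatest fixpoint, start Z0 = {1, 2, 3}, keep only states in Sat with some successor in Z. Already a fixed point.
Sat(EG (AG (¬r ∨ q))) = {1, 2, 3}
AG (EG (AG (¬r ∨ q))): greatest fixpoint, start Z0 = {1, 2, 3}, keep only states in Sat with every successor in Z. Already a fixed point.
Sat(AG (EG (AG (¬r ∨ q)))) = {1, 2, 3}

{1, 2, 3}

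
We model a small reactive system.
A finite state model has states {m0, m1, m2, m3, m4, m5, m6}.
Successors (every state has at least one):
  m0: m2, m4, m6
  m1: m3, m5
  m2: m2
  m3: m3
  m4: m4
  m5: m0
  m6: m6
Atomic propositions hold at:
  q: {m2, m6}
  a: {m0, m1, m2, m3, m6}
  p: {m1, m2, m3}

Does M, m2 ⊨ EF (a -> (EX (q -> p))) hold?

Yes

Sat(q -> p) = {m0, m1, m2, m3, m4, m5}
Sat(EX (q -> p)) = {s : some successor in {m0, m1, m2, m3, m4, m5}} = {m0, m1, m2, m3, m4, m5}
Sat(a -> (EX (q -> p))) = {m0, m1, m2, m3, m4, m5}
EF (a -> (EX (q -> p))): least fixpoint, start Z0 = {m0, m1, m2, m3, m4, m5}, add states with some successor in Z. Already a fixed point.
Sat(EF (a -> (EX (q -> p)))) = {m0, m1, m2, m3, m4, m5}
m2 ∈ Sat(EF (a -> (EX (q -> p)))) = {m0, m1, m2, m3, m4, m5}, so the formula holds at m2.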